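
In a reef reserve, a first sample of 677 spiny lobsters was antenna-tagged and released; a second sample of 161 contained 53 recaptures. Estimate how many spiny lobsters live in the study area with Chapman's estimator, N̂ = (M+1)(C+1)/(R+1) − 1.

N̂ = (677+1)(161+1)/(53+1) − 1 = 678·162/54 − 1
= 109836/54 − 1 = 2034 − 1 = 2033

N = 2033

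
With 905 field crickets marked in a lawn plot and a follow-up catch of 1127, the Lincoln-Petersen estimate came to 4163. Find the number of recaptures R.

From N = M·C/R: R = M·C / N = 905·1127 / 4163 = 1019935 / 4163 = 245.

R = 245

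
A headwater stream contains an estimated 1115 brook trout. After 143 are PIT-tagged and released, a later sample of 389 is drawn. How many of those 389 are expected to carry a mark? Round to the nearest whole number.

The marked fraction of the population is 143/1115, so in a sample of 389 expect C·(M/N) marked.
E[R] = 143 × 389 / 1115 = 55627 / 1115 ≈ 49.9 → 50

expected recaptures ≈ 50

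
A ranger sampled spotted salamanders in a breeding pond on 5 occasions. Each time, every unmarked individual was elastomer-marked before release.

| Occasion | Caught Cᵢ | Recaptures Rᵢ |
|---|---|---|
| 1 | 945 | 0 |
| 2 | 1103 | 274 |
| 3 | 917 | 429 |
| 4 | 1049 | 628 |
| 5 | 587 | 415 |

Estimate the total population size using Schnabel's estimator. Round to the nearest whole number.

N ≈ 3790

Marked at large before each occasion: Mᵢ = Σⱼ<ᵢ (Cⱼ − Rⱼ) → M1=0, M2=945, M3=1774, M4=2262, M5=2683
Σ MᵢCᵢ = 0·945 + 945·1103 + 1774·917 + 2262·1049 + 2683·587 = 0 + 1042335 + 1626758 + 2372838 + 1574921 = 6616852
Σ Rᵢ = 0 + 274 + 429 + 628 + 415 = 1746
N̂ = 6616852 / 1746 ≈ 3789.7 → 3790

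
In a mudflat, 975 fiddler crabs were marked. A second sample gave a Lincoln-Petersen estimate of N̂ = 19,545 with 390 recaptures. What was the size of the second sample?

C = 7818

From N = M·C/R: C = N·R / M = 19545·390 / 975 = 7622550 / 975 = 7818.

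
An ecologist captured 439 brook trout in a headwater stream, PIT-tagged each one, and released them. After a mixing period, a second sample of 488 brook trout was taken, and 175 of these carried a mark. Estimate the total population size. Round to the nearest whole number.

Lincoln-Petersen assumes M/N = R/C, so N = M·C / R.
N = (439 × 488) / 175 = 214232 / 175 ≈ 1224.2 → 1224

N ≈ 1224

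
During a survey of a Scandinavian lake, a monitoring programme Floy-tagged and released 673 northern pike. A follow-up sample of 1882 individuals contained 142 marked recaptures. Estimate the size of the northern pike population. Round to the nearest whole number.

N = (673 × 1882) / 142 = 1266586 / 142 ≈ 8919.6 → 8920

N ≈ 8920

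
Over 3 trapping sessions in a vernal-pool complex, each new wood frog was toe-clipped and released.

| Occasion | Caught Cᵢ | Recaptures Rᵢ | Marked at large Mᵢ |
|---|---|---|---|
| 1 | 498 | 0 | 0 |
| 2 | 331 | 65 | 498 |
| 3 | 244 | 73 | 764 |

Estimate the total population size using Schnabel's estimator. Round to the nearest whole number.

N ≈ 2545

Σ MᵢCᵢ = 0·498 + 498·331 + 764·244 = 0 + 164838 + 186416 = 351254
Σ Rᵢ = 0 + 65 + 73 = 138
N̂ = 351254 / 138 ≈ 2545.3 → 2545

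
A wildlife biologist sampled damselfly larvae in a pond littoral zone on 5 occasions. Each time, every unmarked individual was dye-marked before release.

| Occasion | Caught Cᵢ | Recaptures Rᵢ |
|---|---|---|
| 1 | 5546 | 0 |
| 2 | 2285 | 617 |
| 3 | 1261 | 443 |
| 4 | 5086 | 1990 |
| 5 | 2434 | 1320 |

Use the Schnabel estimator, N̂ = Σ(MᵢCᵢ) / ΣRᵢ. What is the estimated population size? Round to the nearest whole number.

N ≈ 20,528

Marked at large before each occasion: Mᵢ = Σⱼ<ᵢ (Cⱼ − Rⱼ) → M1=0, M2=5546, M3=7214, M4=8032, M5=11128
Σ MᵢCᵢ = 0·5546 + 5546·2285 + 7214·1261 + 8032·5086 + 11128·2434 = 0 + 12672610 + 9096854 + 40850752 + 27085552 = 89705768
Σ Rᵢ = 0 + 617 + 443 + 1990 + 1320 = 4370
N̂ = 89705768 / 4370 ≈ 20527.6 → 20528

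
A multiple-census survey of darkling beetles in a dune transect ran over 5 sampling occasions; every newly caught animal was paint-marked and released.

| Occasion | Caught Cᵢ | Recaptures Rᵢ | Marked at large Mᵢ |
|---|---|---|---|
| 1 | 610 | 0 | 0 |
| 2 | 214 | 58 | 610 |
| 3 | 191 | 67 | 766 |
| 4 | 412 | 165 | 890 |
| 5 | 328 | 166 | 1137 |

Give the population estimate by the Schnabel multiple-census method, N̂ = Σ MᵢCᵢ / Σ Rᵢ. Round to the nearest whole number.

Σ MᵢCᵢ = 0·610 + 610·214 + 766·191 + 890·412 + 1137·328 = 0 + 130540 + 146306 + 366680 + 372936 = 1016462
Σ Rᵢ = 0 + 58 + 67 + 165 + 166 = 456
N̂ = 1016462 / 456 ≈ 2229.1 → 2229

N ≈ 2229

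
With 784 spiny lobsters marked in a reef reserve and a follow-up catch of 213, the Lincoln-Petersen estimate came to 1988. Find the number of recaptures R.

From N = M·C/R: R = M·C / N = 784·213 / 1988 = 166992 / 1988 = 84.

R = 84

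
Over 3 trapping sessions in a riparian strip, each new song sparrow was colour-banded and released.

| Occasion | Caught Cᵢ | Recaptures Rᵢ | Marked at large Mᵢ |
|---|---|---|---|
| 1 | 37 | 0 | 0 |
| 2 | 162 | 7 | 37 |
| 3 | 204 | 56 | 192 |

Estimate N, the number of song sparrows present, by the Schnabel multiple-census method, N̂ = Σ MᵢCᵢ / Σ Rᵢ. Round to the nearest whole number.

N ≈ 717

Σ MᵢCᵢ = 0·37 + 37·162 + 192·204 = 0 + 5994 + 39168 = 45162
Σ Rᵢ = 0 + 7 + 56 = 63
N̂ = 45162 / 63 ≈ 716.9 → 717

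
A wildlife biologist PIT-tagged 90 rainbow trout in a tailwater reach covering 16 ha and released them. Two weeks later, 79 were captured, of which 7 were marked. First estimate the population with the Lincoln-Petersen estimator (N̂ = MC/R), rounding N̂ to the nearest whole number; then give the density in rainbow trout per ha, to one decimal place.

N̂ = 90·79/7 = 7110/7 ≈ 1015.7 → 1016
Density = N̂ / area = 1016 / 16 ≈ 63.50 → 63.5 per ha

density ≈ 63.5 rainbow trout per ha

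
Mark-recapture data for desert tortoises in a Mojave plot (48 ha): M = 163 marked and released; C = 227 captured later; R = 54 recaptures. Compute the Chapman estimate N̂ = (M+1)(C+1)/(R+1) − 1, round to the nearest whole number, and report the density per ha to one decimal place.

N̂ = 164·228/55 − 1 = 37392/55 − 1 ≈ 678.9 → 679
Density = N̂ / area = 679 / 48 ≈ 14.146 → 14.1 per ha

density ≈ 14.1 desert tortoises per ha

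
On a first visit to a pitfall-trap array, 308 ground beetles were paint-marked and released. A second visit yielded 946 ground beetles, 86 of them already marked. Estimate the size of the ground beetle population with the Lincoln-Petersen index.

The marked fraction in the recapture sample should equal the marked fraction in the population: 86/946 = 308/N.
N = (308 × 946) / 86 = 291368 / 86 = 3388

N = 3388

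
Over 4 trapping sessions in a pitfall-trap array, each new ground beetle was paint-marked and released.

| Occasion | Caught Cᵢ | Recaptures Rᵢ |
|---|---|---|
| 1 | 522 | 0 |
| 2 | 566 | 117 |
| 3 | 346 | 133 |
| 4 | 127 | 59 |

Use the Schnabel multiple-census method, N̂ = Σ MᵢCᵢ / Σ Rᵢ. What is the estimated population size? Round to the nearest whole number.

Marked at large before each occasion: Mᵢ = Σⱼ<ᵢ (Cⱼ − Rⱼ) → M1=0, M2=522, M3=971, M4=1184
Σ MᵢCᵢ = 0·522 + 522·566 + 971·346 + 1184·127 = 0 + 295452 + 335966 + 150368 = 781786
Σ Rᵢ = 0 + 117 + 133 + 59 = 309
N̂ = 781786 / 309 ≈ 2530.1 → 2530

N ≈ 2530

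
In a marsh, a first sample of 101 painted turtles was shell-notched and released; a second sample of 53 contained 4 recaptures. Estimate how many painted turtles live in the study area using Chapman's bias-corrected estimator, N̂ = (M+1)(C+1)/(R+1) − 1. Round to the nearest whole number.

N ≈ 1101

N̂ = (101+1)(53+1)/(4+1) − 1 = 102·54/5 − 1
= 5508/5 − 1 ≈ 1101.6 − 1 ≈ 1100.6 → 1101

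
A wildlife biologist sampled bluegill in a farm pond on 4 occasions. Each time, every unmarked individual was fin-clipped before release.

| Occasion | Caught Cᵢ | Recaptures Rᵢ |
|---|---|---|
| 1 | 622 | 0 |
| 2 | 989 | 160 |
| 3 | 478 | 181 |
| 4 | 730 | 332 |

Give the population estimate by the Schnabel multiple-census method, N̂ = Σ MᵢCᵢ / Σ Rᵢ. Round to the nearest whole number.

Marked at large before each occasion: Mᵢ = Σⱼ<ᵢ (Cⱼ − Rⱼ) → M1=0, M2=622, M3=1451, M4=1748
Σ MᵢCᵢ = 0·622 + 622·989 + 1451·478 + 1748·730 = 0 + 615158 + 693578 + 1276040 = 2584776
Σ Rᵢ = 0 + 160 + 181 + 332 = 673
N̂ = 2584776 / 673 ≈ 3840.7 → 3841

N ≈ 3841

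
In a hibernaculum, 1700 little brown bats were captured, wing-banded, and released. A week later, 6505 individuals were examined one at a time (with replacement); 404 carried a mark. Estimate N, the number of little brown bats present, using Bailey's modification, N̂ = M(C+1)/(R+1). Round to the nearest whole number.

N ≈ 27,309

N̂ = 1700·(6505+1)/(404+1) = 1700·6506/405 = 11060200/405 ≈ 27309.1 → 27309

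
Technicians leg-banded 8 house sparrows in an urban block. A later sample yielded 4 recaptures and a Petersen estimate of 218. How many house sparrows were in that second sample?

From N = M·C/R: C = N·R / M = 218·4 / 8 = 872 / 8 = 109.

C = 109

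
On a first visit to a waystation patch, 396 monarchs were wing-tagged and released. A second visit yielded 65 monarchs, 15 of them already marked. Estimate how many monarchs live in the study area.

N = 1716

N = (396 × 65) / 15 = 25740 / 15 = 1716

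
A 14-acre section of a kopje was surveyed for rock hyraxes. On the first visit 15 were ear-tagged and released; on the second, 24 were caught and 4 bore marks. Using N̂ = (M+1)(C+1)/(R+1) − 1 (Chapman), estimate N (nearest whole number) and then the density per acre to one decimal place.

N̂ = 16·25/5 − 1 = 400/5 − 1 = 79
Density = N̂ / area = 79 / 14 ≈ 5.64 → 5.6 per acre

density ≈ 5.6 rock hyraxes per acre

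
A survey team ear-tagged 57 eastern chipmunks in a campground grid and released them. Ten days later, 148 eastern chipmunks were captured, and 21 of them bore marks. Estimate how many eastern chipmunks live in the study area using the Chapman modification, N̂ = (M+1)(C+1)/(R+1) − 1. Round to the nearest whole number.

N̂ = (57+1)(148+1)/(21+1) − 1 = 58·149/22 − 1
= 8642/22 − 1 ≈ 392.8 − 1 ≈ 391.8 → 392

N ≈ 392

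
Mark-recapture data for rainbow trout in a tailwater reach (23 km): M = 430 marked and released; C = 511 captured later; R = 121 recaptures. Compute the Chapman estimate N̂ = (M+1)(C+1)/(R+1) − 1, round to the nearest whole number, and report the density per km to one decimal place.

density ≈ 78.6 rainbow trout per km

N̂ = 431·512/122 − 1 = 220672/122 − 1 ≈ 1807.8 → 1808
Density = N̂ / area = 1808 / 23 ≈ 78.61 → 78.6 per km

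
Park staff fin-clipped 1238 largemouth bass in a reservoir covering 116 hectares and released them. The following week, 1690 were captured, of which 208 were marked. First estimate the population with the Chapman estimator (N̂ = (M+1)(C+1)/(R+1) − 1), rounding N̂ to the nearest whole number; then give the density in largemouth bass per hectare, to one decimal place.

N̂ = 1239·1691/209 − 1 = 2095149/209 − 1 ≈ 10023.6 → 10024
Density = N̂ / area = 10024 / 116 ≈ 86.41 → 86.4 per hectare

density ≈ 86.4 largemouth bass per hectare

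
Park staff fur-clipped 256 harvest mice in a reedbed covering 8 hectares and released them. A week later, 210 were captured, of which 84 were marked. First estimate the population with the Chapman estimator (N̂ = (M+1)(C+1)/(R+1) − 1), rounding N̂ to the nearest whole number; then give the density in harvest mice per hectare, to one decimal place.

density ≈ 79.6 harvest mice per hectare

N̂ = 257·211/85 − 1 = 54227/85 − 1 ≈ 637.0 → 637
Density = N̂ / area = 637 / 8 ≈ 79.62 → 79.6 per hectare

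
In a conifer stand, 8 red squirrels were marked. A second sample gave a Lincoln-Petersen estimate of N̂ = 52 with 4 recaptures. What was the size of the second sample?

From N = M·C/R: C = N·R / M = 52·4 / 8 = 208 / 8 = 26.

C = 26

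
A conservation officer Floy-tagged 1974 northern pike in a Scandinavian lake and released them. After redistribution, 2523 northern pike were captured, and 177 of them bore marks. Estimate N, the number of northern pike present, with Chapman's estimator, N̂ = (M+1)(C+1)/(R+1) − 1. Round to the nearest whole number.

N̂ = (1974+1)(2523+1)/(177+1) − 1 = 1975·2524/178 − 1
= 4984900/178 − 1 ≈ 28005.1 − 1 ≈ 28004.1 → 28004

N ≈ 28,004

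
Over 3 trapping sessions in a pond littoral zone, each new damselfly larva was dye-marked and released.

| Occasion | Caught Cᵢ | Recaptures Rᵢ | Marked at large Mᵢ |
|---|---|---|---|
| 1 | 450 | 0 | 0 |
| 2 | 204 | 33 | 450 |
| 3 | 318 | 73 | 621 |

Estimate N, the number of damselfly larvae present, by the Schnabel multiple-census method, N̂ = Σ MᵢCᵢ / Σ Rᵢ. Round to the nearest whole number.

Σ MᵢCᵢ = 0·450 + 450·204 + 621·318 = 0 + 91800 + 197478 = 289278
Σ Rᵢ = 0 + 33 + 73 = 106
N̂ = 289278 / 106 ≈ 2729.0 → 2729

N ≈ 2729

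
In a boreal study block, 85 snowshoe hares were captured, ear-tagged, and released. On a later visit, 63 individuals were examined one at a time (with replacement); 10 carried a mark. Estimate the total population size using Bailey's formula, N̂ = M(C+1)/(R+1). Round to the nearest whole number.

N̂ = 85·(63+1)/(10+1) = 85·64/11 = 5440/11 ≈ 494.5 → 495

N ≈ 495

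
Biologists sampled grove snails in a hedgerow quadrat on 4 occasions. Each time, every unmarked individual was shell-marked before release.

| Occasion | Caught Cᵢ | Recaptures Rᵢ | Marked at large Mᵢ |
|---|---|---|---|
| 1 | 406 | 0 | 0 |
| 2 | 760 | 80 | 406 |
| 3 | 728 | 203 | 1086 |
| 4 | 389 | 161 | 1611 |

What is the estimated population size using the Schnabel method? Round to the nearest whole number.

Σ MᵢCᵢ = 0·406 + 406·760 + 1086·728 + 1611·389 = 0 + 308560 + 790608 + 626679 = 1725847
Σ Rᵢ = 0 + 80 + 203 + 161 = 444
N̂ = 1725847 / 444 ≈ 3887.0 → 3887

N ≈ 3887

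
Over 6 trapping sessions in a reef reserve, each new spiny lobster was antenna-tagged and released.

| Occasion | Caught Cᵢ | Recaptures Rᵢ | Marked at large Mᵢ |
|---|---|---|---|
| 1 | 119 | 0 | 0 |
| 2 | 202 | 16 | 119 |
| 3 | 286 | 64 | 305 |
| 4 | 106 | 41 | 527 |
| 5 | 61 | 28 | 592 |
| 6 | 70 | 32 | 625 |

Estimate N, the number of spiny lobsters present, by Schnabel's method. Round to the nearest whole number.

Σ MᵢCᵢ = 0·119 + 119·202 + 305·286 + 527·106 + 592·61 + 625·70 = 0 + 24038 + 87230 + 55862 + 36112 + 43750 = 246992
Σ Rᵢ = 0 + 16 + 64 + 41 + 28 + 32 = 181
N̂ = 246992 / 181 ≈ 1364.6 → 1365

N ≈ 1365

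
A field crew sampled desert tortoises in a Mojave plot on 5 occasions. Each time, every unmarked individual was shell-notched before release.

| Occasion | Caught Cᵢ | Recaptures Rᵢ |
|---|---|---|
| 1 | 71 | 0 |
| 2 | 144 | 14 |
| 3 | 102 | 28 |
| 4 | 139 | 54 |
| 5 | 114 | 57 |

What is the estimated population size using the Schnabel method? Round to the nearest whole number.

N ≈ 719

Marked at large before each occasion: Mᵢ = Σⱼ<ᵢ (Cⱼ − Rⱼ) → M1=0, M2=71, M3=201, M4=275, M5=360
Σ MᵢCᵢ = 0·71 + 71·144 + 201·102 + 275·139 + 360·114 = 0 + 10224 + 20502 + 38225 + 41040 = 109991
Σ Rᵢ = 0 + 14 + 28 + 54 + 57 = 153
N̂ = 109991 / 153 ≈ 718.9 → 719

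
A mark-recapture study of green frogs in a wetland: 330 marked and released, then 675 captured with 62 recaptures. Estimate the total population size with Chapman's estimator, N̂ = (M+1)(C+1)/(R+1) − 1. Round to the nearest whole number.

N̂ = (330+1)(675+1)/(62+1) − 1 = 331·676/63 − 1
= 223756/63 − 1 ≈ 3551.7 − 1 ≈ 3550.7 → 3551

N ≈ 3551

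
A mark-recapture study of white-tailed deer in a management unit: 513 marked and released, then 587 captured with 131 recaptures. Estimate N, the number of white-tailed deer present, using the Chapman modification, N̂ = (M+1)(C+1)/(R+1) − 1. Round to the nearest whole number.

N ≈ 2289

N̂ = (513+1)(587+1)/(131+1) − 1 = 514·588/132 − 1
= 302232/132 − 1 ≈ 2289.6 − 1 ≈ 2288.6 → 2289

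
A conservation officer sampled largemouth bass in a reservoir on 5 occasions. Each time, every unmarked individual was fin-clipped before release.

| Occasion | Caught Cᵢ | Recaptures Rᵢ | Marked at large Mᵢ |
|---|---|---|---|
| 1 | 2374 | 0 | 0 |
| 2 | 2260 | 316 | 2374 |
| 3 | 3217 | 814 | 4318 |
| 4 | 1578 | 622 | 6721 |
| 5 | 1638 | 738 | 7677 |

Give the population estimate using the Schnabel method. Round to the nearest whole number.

N ≈ 17,043

Σ MᵢCᵢ = 0·2374 + 2374·2260 + 4318·3217 + 6721·1578 + 7677·1638 = 0 + 5365240 + 13891006 + 10605738 + 12574926 = 42436910
Σ Rᵢ = 0 + 316 + 814 + 622 + 738 = 2490
N̂ = 42436910 / 2490 ≈ 17042.9 → 17043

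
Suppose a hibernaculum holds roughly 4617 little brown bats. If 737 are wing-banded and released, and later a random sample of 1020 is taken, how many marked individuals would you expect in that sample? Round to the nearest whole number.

The marked fraction of the population is 737/4617, so in a sample of 1020 expect C·(M/N) marked.
E[R] = 737 × 1020 / 4617 = 751740 / 4617 ≈ 162.8 → 163

expected recaptures ≈ 163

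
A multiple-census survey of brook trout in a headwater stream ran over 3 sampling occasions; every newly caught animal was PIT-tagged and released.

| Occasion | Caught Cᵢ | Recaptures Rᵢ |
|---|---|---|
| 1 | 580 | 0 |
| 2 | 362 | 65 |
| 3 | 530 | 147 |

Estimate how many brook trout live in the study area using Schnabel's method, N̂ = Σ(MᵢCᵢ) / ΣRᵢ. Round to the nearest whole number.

N ≈ 3183

Marked at large before each occasion: Mᵢ = Σⱼ<ᵢ (Cⱼ − Rⱼ) → M1=0, M2=580, M3=877
Σ MᵢCᵢ = 0·580 + 580·362 + 877·530 = 0 + 209960 + 464810 = 674770
Σ Rᵢ = 0 + 65 + 147 = 212
N̂ = 674770 / 212 ≈ 3182.9 → 3183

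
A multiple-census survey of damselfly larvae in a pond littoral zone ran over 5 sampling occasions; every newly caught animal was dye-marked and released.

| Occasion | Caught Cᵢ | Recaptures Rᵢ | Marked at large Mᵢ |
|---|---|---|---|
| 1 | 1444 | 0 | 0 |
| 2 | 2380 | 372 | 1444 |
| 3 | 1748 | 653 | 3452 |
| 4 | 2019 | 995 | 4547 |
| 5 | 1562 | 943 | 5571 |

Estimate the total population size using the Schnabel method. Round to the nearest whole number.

Σ MᵢCᵢ = 0·1444 + 1444·2380 + 3452·1748 + 4547·2019 + 5571·1562 = 0 + 3436720 + 6034096 + 9180393 + 8701902 = 27353111
Σ Rᵢ = 0 + 372 + 653 + 995 + 943 = 2963
N̂ = 27353111 / 2963 ≈ 9231.6 → 9232

N ≈ 9232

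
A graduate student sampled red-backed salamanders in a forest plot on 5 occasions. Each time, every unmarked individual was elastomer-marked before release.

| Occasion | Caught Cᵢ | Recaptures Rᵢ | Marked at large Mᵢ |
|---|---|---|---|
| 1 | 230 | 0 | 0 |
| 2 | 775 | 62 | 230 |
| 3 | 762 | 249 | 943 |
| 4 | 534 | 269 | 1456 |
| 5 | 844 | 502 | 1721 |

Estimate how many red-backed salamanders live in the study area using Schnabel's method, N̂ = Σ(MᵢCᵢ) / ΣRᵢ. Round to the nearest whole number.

Σ MᵢCᵢ = 0·230 + 230·775 + 943·762 + 1456·534 + 1721·844 = 0 + 178250 + 718566 + 777504 + 1452524 = 3126844
Σ Rᵢ = 0 + 62 + 249 + 269 + 502 = 1082
N̂ = 3126844 / 1082 ≈ 2889.9 → 2890

N ≈ 2890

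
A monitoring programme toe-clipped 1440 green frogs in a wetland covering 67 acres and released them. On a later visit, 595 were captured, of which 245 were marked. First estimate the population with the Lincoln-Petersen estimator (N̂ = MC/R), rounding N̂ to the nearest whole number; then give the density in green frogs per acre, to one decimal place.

N̂ = 1440·595/245 = 856800/245 ≈ 3497.1 → 3497
Density = N̂ / area = 3497 / 67 ≈ 52.19 → 52.2 per acre

density ≈ 52.2 green frogs per acre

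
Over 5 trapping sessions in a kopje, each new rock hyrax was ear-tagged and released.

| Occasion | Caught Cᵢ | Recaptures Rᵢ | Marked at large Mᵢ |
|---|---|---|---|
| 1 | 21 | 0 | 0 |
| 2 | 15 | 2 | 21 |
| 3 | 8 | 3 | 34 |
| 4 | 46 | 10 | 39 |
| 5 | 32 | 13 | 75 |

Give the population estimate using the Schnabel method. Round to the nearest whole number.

Σ MᵢCᵢ = 0·21 + 21·15 + 34·8 + 39·46 + 75·32 = 0 + 315 + 272 + 1794 + 2400 = 4781
Σ Rᵢ = 0 + 2 + 3 + 10 + 13 = 28
N̂ = 4781 / 28 ≈ 170.8 → 171

N ≈ 171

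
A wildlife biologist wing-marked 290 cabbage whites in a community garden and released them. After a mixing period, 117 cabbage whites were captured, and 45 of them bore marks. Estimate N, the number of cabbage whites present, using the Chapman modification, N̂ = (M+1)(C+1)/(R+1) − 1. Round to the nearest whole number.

N ≈ 745

N̂ = (290+1)(117+1)/(45+1) − 1 = 291·118/46 − 1
= 34338/46 − 1 ≈ 746.48 − 1 ≈ 745.48 → 745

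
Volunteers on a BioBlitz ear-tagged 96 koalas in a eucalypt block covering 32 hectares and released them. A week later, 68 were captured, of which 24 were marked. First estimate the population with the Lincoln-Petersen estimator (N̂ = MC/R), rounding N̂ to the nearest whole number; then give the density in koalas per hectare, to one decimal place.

N̂ = 96·68/24 = 6528/24 = 272
Density = N̂ / area = 272 / 32 ≈ 8.50 → 8.5 per hectare

density ≈ 8.5 koalas per hectare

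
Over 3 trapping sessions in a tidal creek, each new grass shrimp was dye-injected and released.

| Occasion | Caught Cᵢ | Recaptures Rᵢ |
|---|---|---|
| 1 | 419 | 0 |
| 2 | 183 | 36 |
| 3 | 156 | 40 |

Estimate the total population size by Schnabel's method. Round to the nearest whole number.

N ≈ 2171

Marked at large before each occasion: Mᵢ = Σⱼ<ᵢ (Cⱼ − Rⱼ) → M1=0, M2=419, M3=566
Σ MᵢCᵢ = 0·419 + 419·183 + 566·156 = 0 + 76677 + 88296 = 164973
Σ Rᵢ = 0 + 36 + 40 = 76
N̂ = 164973 / 76 ≈ 2170.7 → 2171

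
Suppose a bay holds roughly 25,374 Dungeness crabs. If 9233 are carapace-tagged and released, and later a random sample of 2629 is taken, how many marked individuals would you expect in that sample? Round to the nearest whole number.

Expected recaptures E[R] = M·C / N.
E[R] = 9233 × 2629 / 25374 = 24273557 / 25374 ≈ 956.6 → 957

expected recaptures ≈ 957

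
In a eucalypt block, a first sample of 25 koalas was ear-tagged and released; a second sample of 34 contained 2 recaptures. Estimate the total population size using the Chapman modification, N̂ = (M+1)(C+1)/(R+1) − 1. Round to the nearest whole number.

N ≈ 302

N̂ = (25+1)(34+1)/(2+1) − 1 = 26·35/3 − 1
= 910/3 − 1 ≈ 303.3 − 1 ≈ 302.3 → 302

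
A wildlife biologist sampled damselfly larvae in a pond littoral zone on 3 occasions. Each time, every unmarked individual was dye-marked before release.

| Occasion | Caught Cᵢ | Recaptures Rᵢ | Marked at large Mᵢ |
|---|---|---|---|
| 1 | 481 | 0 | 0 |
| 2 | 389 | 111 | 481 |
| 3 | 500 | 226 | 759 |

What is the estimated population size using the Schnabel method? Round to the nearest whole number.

N ≈ 1681

Σ MᵢCᵢ = 0·481 + 481·389 + 759·500 = 0 + 187109 + 379500 = 566609
Σ Rᵢ = 0 + 111 + 226 = 337
N̂ = 566609 / 337 ≈ 1681.3 → 1681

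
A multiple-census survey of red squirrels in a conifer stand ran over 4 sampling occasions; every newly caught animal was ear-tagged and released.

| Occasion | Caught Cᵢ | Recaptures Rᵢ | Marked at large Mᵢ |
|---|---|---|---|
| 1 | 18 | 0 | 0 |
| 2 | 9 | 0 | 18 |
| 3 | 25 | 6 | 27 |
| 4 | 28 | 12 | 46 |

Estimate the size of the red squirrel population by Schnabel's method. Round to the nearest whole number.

Σ MᵢCᵢ = 0·18 + 18·9 + 27·25 + 46·28 = 0 + 162 + 675 + 1288 = 2125
Σ Rᵢ = 0 + 0 + 6 + 12 = 18
N̂ = 2125 / 18 ≈ 118.1 → 118

N ≈ 118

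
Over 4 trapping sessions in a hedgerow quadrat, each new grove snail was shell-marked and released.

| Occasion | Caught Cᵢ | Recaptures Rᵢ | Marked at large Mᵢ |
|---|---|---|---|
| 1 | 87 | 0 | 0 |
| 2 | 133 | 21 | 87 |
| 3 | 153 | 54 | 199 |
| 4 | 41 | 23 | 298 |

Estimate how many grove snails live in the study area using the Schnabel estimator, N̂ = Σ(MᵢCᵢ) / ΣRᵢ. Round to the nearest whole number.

Σ MᵢCᵢ = 0·87 + 87·133 + 199·153 + 298·41 = 0 + 11571 + 30447 + 12218 = 54236
Σ Rᵢ = 0 + 21 + 54 + 23 = 98
N̂ = 54236 / 98 ≈ 553.4 → 553

N ≈ 553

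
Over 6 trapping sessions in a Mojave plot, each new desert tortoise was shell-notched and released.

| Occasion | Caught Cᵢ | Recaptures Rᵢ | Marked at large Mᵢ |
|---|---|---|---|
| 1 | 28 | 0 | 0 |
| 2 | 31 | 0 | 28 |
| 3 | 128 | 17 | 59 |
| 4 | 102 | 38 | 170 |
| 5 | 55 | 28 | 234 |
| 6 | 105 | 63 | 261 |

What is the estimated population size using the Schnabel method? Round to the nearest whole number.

N ≈ 452

Σ MᵢCᵢ = 0·28 + 28·31 + 59·128 + 170·102 + 234·55 + 261·105 = 0 + 868 + 7552 + 17340 + 12870 + 27405 = 66035
Σ Rᵢ = 0 + 0 + 17 + 38 + 28 + 63 = 146
N̂ = 66035 / 146 ≈ 452.3 → 452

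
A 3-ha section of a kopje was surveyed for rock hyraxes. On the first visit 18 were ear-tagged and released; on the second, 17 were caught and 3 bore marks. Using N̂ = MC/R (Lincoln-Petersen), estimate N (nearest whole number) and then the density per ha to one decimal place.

density ≈ 34.0 rock hyraxes per ha

N̂ = 18·17/3 = 306/3 = 102
Density = N̂ / area = 102 / 3 = 34.0 per ha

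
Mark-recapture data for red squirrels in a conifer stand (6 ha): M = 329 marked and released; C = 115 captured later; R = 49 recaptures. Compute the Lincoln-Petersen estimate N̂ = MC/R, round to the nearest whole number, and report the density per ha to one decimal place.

density ≈ 128.7 red squirrels per ha

N̂ = 329·115/49 = 37835/49 ≈ 772.1 → 772
Density = N̂ / area = 772 / 6 ≈ 128.67 → 128.7 per ha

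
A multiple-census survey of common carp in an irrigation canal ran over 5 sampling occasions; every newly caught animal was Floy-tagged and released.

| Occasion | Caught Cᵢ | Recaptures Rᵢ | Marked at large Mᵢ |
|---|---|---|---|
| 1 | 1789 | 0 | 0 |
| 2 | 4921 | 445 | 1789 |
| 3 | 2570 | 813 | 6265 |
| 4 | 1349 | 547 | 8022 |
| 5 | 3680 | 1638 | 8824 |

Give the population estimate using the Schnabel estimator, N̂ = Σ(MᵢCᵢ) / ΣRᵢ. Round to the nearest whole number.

N ≈ 19,808

Σ MᵢCᵢ = 0·1789 + 1789·4921 + 6265·2570 + 8022·1349 + 8824·3680 = 0 + 8803669 + 16101050 + 10821678 + 32472320 = 68198717
Σ Rᵢ = 0 + 445 + 813 + 547 + 1638 = 3443
N̂ = 68198717 / 3443 ≈ 19807.9 → 19808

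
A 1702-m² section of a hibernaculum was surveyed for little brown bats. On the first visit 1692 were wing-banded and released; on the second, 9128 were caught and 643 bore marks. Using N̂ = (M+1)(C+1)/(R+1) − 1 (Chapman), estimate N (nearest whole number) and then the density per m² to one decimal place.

density ≈ 14.1 little brown bats per m²

N̂ = 1693·9129/644 − 1 = 15455397/644 − 1 ≈ 23998.1 → 23998
Density = N̂ / area = 23998 / 1702 ≈ 14.10 → 14.1 per m²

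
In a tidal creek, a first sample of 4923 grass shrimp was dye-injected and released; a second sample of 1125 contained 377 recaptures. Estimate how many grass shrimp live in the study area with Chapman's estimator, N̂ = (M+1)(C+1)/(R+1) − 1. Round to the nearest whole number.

N̂ = (4923+1)(1125+1)/(377+1) − 1 = 4924·1126/378 − 1
= 5544424/378 − 1 ≈ 14667.8 − 1 ≈ 14666.8 → 14667

N ≈ 14,667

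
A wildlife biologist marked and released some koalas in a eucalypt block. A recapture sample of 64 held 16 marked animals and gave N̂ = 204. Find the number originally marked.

M = 51

From N = M·C/R: M = N·R / C = 204·16 / 64 = 3264 / 64 = 51.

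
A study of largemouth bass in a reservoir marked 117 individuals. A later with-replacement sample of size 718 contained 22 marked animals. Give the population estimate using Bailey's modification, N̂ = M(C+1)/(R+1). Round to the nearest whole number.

N ≈ 3658

N̂ = 117·(718+1)/(22+1) = 117·719/23 = 84123/23 ≈ 3657.5 → 3658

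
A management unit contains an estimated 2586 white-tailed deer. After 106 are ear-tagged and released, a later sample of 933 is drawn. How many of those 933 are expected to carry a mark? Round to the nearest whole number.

expected recaptures ≈ 38

The marked fraction of the population is 106/2586, so in a sample of 933 expect C·(M/N) marked.
E[R] = 106 × 933 / 2586 = 98898 / 2586 ≈ 38.2 → 38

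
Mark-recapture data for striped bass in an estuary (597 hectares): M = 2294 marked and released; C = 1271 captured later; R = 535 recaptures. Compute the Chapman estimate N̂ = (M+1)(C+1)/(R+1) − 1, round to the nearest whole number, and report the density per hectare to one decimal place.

density ≈ 9.1 striped bass per hectare

N̂ = 2295·1272/536 − 1 = 2919240/536 − 1 ≈ 5445.3 → 5445
Density = N̂ / area = 5445 / 597 ≈ 9.12 → 9.1 per hectare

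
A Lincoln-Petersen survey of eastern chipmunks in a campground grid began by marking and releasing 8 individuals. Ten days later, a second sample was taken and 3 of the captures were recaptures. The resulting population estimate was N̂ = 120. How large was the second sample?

C = 45

From N = M·C/R: C = N·R / M = 120·3 / 8 = 360 / 8 = 45.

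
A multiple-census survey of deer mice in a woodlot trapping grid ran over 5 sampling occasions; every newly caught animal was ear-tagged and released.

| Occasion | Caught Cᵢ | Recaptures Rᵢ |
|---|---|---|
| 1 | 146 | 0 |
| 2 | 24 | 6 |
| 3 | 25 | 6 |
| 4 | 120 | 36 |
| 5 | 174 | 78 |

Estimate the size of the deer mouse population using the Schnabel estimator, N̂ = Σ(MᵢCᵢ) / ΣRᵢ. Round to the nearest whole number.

Marked at large before each occasion: Mᵢ = Σⱼ<ᵢ (Cⱼ − Rⱼ) → M1=0, M2=146, M3=164, M4=183, M5=267
Σ MᵢCᵢ = 0·146 + 146·24 + 164·25 + 183·120 + 267·174 = 0 + 3504 + 4100 + 21960 + 46458 = 76022
Σ Rᵢ = 0 + 6 + 6 + 36 + 78 = 126
N̂ = 76022 / 126 ≈ 603.3 → 603

N ≈ 603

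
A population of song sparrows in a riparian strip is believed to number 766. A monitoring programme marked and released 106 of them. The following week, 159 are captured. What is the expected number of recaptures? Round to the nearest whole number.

Expected recaptures E[R] = M·C / N.
E[R] = 106 × 159 / 766 = 16854 / 766 ≈ 22.0 → 22

expected recaptures ≈ 22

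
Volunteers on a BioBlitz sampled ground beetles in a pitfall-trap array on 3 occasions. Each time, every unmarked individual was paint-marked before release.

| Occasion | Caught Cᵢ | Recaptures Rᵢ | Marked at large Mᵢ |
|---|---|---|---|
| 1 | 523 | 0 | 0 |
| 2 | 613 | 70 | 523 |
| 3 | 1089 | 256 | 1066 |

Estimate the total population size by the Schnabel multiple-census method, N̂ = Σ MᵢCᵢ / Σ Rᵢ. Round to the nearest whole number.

N ≈ 4544

Σ MᵢCᵢ = 0·523 + 523·613 + 1066·1089 = 0 + 320599 + 1160874 = 1481473
Σ Rᵢ = 0 + 70 + 256 = 326
N̂ = 1481473 / 326 ≈ 4544.4 → 4544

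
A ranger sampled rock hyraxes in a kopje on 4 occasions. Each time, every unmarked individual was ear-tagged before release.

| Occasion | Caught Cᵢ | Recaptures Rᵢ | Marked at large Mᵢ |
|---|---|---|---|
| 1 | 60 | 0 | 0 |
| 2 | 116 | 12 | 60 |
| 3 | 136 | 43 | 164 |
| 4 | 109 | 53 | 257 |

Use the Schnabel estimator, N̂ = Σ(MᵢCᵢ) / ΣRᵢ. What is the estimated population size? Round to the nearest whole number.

Σ MᵢCᵢ = 0·60 + 60·116 + 164·136 + 257·109 = 0 + 6960 + 22304 + 28013 = 57277
Σ Rᵢ = 0 + 12 + 43 + 53 = 108
N̂ = 57277 / 108 ≈ 530.3 → 530

N ≈ 530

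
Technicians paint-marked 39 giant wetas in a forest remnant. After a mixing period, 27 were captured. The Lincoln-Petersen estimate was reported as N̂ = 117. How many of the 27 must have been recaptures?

R = 9

From N = M·C/R: R = M·C / N = 39·27 / 117 = 1053 / 117 = 9.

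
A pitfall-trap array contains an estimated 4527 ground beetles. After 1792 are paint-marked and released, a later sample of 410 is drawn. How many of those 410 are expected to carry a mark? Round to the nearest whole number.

expected recaptures ≈ 162

The marked fraction of the population is 1792/4527, so in a sample of 410 expect C·(M/N) marked.
E[R] = 1792 × 410 / 4527 = 734720 / 4527 ≈ 162.3 → 162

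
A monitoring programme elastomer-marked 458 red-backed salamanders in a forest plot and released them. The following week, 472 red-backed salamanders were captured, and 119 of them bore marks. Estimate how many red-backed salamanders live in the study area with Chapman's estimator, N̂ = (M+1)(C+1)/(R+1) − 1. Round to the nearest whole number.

N̂ = (458+1)(472+1)/(119+1) − 1 = 459·473/120 − 1
= 217107/120 − 1 ≈ 1809.2 − 1 ≈ 1808.2 → 1808

N ≈ 1808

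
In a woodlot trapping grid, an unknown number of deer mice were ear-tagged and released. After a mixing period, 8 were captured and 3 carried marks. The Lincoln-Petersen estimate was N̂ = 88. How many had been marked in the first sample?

M = 33

From N = M·C/R: M = N·R / C = 88·3 / 8 = 264 / 8 = 33.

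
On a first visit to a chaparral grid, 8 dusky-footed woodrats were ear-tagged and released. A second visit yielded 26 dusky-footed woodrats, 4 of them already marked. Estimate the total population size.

N = (8 × 26) / 4 = 208 / 4 = 52

N = 52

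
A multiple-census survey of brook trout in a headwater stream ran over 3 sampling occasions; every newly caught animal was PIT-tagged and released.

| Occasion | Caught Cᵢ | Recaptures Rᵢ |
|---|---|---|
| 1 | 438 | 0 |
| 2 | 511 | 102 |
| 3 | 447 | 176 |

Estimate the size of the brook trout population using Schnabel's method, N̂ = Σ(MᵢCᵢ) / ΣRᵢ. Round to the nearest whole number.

Marked at large before each occasion: Mᵢ = Σⱼ<ᵢ (Cⱼ − Rⱼ) → M1=0, M2=438, M3=847
Σ MᵢCᵢ = 0·438 + 438·511 + 847·447 = 0 + 223818 + 378609 = 602427
Σ Rᵢ = 0 + 102 + 176 = 278
N̂ = 602427 / 278 ≈ 2167.0 → 2167

N ≈ 2167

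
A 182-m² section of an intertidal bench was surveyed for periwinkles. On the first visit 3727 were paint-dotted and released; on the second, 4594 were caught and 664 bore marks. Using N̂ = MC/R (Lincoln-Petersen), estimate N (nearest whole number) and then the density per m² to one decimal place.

density ≈ 141.7 periwinkles per m²

N̂ = 3727·4594/664 = 17121838/664 ≈ 25785.9 → 25786
Density = N̂ / area = 25786 / 182 ≈ 141.68 → 141.7 per m²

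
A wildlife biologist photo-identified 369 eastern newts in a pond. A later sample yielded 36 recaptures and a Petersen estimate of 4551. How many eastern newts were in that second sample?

C = 444

From N = M·C/R: C = N·R / M = 4551·36 / 369 = 163836 / 369 = 444.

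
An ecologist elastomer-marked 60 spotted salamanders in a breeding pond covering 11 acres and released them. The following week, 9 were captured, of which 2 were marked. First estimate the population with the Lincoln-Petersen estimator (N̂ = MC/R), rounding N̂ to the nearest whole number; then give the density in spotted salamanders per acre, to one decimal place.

N̂ = 60·9/2 = 540/2 = 270
Density = N̂ / area = 270 / 11 ≈ 24.545 → 24.5 per acre

density ≈ 24.5 spotted salamanders per acre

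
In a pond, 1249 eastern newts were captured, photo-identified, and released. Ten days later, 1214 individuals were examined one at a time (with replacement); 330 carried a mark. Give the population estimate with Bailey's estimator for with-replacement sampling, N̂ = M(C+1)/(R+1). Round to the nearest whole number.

N̂ = 1249·(1214+1)/(330+1) = 1249·1215/331 = 1517535/331 ≈ 4584.7 → 4585

N ≈ 4585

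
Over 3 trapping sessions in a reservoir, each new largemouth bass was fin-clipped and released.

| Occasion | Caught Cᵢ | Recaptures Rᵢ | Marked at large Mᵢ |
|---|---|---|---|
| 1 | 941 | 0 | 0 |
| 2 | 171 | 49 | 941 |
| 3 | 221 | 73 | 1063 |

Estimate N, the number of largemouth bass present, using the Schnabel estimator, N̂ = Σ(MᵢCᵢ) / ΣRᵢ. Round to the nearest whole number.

Σ MᵢCᵢ = 0·941 + 941·171 + 1063·221 = 0 + 160911 + 234923 = 395834
Σ Rᵢ = 0 + 49 + 73 = 122
N̂ = 395834 / 122 ≈ 3244.5 → 3245

N ≈ 3245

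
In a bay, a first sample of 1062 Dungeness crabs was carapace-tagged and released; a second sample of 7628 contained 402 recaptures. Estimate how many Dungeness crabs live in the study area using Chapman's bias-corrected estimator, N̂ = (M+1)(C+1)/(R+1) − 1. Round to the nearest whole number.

N ≈ 20,122

N̂ = (1062+1)(7628+1)/(402+1) − 1 = 1063·7629/403 − 1
= 8109627/403 − 1 ≈ 20123.1 − 1 ≈ 20122.1 → 20122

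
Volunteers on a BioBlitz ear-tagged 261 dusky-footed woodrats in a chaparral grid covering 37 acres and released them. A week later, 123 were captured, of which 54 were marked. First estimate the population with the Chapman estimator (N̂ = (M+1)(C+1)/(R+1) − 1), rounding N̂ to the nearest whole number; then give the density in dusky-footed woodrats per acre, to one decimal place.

N̂ = 262·124/55 − 1 = 32488/55 − 1 ≈ 589.7 → 590
Density = N̂ / area = 590 / 37 ≈ 15.946 → 15.9 per acre

density ≈ 15.9 dusky-footed woodrats per acre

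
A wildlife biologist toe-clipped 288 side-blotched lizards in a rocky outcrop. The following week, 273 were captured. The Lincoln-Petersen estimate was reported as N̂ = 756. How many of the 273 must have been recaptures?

From N = M·C/R: R = M·C / N = 288·273 / 756 = 78624 / 756 = 104.

R = 104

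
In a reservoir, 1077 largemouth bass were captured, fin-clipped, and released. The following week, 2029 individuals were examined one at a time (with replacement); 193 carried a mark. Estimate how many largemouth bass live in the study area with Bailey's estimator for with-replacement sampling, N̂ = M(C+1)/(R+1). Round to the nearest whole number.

N̂ = 1077·(2029+1)/(193+1) = 1077·2030/194 = 2186310/194 ≈ 11269.6 → 11270

N ≈ 11,270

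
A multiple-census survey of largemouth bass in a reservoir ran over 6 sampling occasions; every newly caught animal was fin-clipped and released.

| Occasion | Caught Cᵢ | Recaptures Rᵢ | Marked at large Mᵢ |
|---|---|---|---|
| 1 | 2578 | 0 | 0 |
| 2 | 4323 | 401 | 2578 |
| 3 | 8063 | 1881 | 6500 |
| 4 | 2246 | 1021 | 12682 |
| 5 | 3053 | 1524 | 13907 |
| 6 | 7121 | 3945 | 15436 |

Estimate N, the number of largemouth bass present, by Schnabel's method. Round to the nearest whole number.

Σ MᵢCᵢ = 0·2578 + 2578·4323 + 6500·8063 + 12682·2246 + 13907·3053 + 15436·7121 = 0 + 11144694 + 52409500 + 28483772 + 42458071 + 109919756 = 244415793
Σ Rᵢ = 0 + 401 + 1881 + 1021 + 1524 + 3945 = 8772
N̂ = 244415793 / 8772 ≈ 27863.2 → 27863

N ≈ 27,863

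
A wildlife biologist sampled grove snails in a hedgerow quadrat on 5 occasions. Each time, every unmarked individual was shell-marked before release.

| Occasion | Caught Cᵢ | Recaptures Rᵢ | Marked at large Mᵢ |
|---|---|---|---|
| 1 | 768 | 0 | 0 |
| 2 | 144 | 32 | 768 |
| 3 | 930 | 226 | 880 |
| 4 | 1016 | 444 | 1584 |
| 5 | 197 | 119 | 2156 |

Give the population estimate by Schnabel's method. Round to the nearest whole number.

Σ MᵢCᵢ = 0·768 + 768·144 + 880·930 + 1584·1016 + 2156·197 = 0 + 110592 + 818400 + 1609344 + 424732 = 2963068
Σ Rᵢ = 0 + 32 + 226 + 444 + 119 = 821
N̂ = 2963068 / 821 ≈ 3609.1 → 3609

N ≈ 3609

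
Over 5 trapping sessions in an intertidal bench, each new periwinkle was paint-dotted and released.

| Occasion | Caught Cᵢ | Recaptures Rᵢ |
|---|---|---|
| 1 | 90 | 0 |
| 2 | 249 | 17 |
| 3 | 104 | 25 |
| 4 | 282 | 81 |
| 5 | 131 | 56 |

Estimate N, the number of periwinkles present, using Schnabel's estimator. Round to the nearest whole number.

Marked at large before each occasion: Mᵢ = Σⱼ<ᵢ (Cⱼ − Rⱼ) → M1=0, M2=90, M3=322, M4=401, M5=602
Σ MᵢCᵢ = 0·90 + 90·249 + 322·104 + 401·282 + 602·131 = 0 + 22410 + 33488 + 113082 + 78862 = 247842
Σ Rᵢ = 0 + 17 + 25 + 81 + 56 = 179
N̂ = 247842 / 179 ≈ 1384.6 → 1385

N ≈ 1385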